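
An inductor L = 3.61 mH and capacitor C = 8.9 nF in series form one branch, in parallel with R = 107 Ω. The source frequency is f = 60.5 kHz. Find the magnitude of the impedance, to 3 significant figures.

106 Ω

ω = 2πf = 380100 rad/s
X_L = ωL = 1370 Ω
X_C = 1/(ωC) = 296 Ω
Branch 1: Z₁ = R = 107 Ω
Branch 2 (series LC): Z₂ = j(X_L − X_C) = j1080 Ω
Parallel: Z = Z₁Z₂/(Z₁+Z₂), |Z| = 106 Ω, ∠Z = 5.68°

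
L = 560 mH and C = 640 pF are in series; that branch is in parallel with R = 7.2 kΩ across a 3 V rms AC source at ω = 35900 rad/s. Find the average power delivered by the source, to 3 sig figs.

1.25 mW

X_L = ωL = 20100 Ω
X_C = 1/(ωC) = 43500 Ω
Branch 1: Z₁ = R = 7200 Ω
Branch 2 (series LC): Z₂ = j(X_L − X_C) = −j23400 Ω
Parallel: Z = Z₁Z₂/(Z₁+Z₂), |Z| = 6880 Ω, ∠Z = -17.1°
I = V/|Z| = 436 μA
P = VI cos φ = 3 × 0.000436 × cos(-17.1°) = 1.25 mW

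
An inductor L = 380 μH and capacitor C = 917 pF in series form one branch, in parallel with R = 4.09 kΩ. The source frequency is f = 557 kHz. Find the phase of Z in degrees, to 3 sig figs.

76.0°

ω = 2πf = 3.5e+06 rad/s
X_L = ωL = 1330 Ω
X_C = 1/(ωC) = 312 Ω
Branch 1: Z₁ = R = 4090 Ω
Branch 2 (series LC): Z₂ = j(X_L − X_C) = j1020 Ω
Parallel: Z = Z₁Z₂/(Z₁+Z₂), |Z| = 988 Ω, ∠Z = 76.0°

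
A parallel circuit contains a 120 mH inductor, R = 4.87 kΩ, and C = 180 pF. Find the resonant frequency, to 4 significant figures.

ω₀ = 1/√(LC) = 1/√(0.12 × 1.8e-10) = 215200 rad/s
f₀ = ω₀/(2π) = 34.24 kHz

34.24 kHz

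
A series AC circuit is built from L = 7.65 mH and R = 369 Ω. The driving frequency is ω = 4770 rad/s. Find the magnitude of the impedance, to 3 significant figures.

371 Ω

X_L = ωL = 36.5 Ω
Z = 369 + j36.5 Ω
|Z| = √(369² + 36.5²) = 371 Ω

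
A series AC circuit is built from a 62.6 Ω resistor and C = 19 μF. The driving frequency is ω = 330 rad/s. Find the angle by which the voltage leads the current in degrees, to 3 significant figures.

X_C = 1/(ωC) = 159 Ω
Z = 62.6 − j159 Ω
|Z| = √(62.6² + 159²) = 171 Ω
∠Z = arctan(-159/62.6) = -68.6°

-68.6°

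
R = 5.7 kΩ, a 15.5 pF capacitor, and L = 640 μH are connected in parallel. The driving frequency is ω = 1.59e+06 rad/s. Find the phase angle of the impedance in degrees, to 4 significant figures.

79.62°

X_L = ωL = 1018 Ω
X_C = 1/(ωC) = 40580 Ω
Parallel: admittances add. Y = 1/R + 1/(jωL) + jωC
Y = (0.0001754 − j0.0009581) S
|Y| = 0.0009740 S → |Z| = 1/|Y| = 1027 Ω, ∠Z = −∠Y = 79.62°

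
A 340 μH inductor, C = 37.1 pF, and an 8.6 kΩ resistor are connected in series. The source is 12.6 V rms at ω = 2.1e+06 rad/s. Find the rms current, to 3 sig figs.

848 μA

X_L = ωL = 714 Ω
X_C = 1/(ωC) = 12800 Ω
Net reactance X = X_L − X_C = -12100 Ω
Z = 8600 − j12100 Ω
|Z| = √(8600² + 12100²) = 14900 Ω
I = V/|Z| = 12.6/14900 = 848 μA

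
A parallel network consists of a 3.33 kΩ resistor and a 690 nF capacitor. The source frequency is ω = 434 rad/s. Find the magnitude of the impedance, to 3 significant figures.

X_C = 1/(ωC) = 3340 Ω
Parallel: admittances add. Y = 1/R + jωC
Y = (0.000300 + j0.000299) S
|Y| = 0.000424 S → |Z| = 1/|Y| = 2360 Ω, ∠Z = −∠Y = -44.9°

2360 Ω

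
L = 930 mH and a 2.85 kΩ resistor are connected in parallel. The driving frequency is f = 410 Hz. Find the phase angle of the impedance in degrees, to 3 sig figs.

ω = 2πf = 2576 rad/s
X_L = ωL = 2400 Ω
Parallel: admittances add. Y = 1/R + 1/(jωL)
Y = (0.000351 − j0.000417) S
|Y| = 0.000545 S → |Z| = 1/|Y| = 1830 Ω, ∠Z = −∠Y = 49.9°

49.9°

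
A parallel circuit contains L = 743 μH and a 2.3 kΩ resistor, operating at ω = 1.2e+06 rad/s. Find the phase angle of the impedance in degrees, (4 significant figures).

68.81°

X_L = ωL = 891.6 Ω
Parallel: admittances add. Y = 1/R + 1/(jωL)
Y = (0.0004348 − j0.001122) S
|Y| = 0.001203 S → |Z| = 1/|Y| = 831.3 Ω, ∠Z = −∠Y = 68.81°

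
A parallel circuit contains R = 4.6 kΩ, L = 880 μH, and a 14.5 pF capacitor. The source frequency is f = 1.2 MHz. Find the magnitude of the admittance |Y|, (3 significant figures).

221 μS

ω = 2πf = 7.54e+06 rad/s
X_L = ωL = 6640 Ω
X_C = 1/(ωC) = 9150 Ω
Parallel: admittances add. Y = 1/R + 1/(jωL) + jωC
Y = (0.000217 − j4.14e-05) S
|Y| = 0.000221 S → |Z| = 1/|Y| = 4520 Ω, ∠Z = −∠Y = 10.8°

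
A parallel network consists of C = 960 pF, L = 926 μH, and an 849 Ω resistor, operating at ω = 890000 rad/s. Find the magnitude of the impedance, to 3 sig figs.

X_L = ωL = 824 Ω
X_C = 1/(ωC) = 1170 Ω
Parallel: admittances add. Y = 1/R + 1/(jωL) + jωC
Y = (0.00118 − j0.000359) S
|Y| = 0.00123 S → |Z| = 1/|Y| = 812 Ω, ∠Z = −∠Y = 17.0°

812 Ω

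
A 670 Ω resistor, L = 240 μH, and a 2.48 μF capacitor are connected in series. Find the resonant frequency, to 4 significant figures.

6.524 kHz

ω₀ = 1/√(LC) = 1/√(0.00024 × 2.48e-06) = 40990 rad/s
f₀ = ω₀/(2π) = 6.524 kHz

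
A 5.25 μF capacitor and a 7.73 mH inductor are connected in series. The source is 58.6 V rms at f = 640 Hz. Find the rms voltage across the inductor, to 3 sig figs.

ω = 2πf = 4021 rad/s
X_L = ωL = 31.1 Ω
X_C = 1/(ωC) = 47.4 Ω
Net reactance X = X_L − X_C = -16.3 Ω
Z = − j16.3 Ω
|Z| = √(0² + 16.3²) = 16.3 Ω
I = V/|Z| = 3.60 A
V_L = I·|Z_L| = 3.60 × 31.1 = 112 V

112 V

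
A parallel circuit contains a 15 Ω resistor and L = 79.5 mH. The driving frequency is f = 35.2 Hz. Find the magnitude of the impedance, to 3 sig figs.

11.4 Ω

ω = 2πf = 221.2 rad/s
X_L = ωL = 17.6 Ω
Parallel: admittances add. Y = 1/R + 1/(jωL)
Y = (0.0667 − j0.0569) S
|Y| = 0.0876 S → |Z| = 1/|Y| = 11.4 Ω, ∠Z = −∠Y = 40.5°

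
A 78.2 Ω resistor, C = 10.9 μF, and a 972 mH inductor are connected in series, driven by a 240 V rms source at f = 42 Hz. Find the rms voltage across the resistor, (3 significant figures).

156 V

ω = 2πf = 263.9 rad/s
X_L = ωL = 257 Ω
X_C = 1/(ωC) = 348 Ω
Net reactance X = X_L − X_C = -91.1 Ω
Z = 78.2 − j91.1 Ω
|Z| = √(78.2² + 91.1²) = 120 Ω
I = V/|Z| = 2.00 A
V_R = I·|Z_R| = 2.00 × 78.2 = 156 V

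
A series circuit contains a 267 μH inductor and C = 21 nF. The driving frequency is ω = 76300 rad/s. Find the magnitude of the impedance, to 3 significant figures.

604 Ω

X_L = ωL = 20.4 Ω
X_C = 1/(ωC) = 624 Ω
Net reactance X = X_L − X_C = -604 Ω
Z = − j604 Ω
|Z| = √(0² + 604²) = 604 Ω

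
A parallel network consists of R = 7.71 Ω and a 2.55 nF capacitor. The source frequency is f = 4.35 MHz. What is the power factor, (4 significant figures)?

0.8809

ω = 2πf = 2.733e+07 rad/s
X_C = 1/(ωC) = 14.35 Ω
Parallel: admittances add. Y = 1/R + jωC
Y = (0.1297 + j0.06970) S
|Y| = 0.1472 S → |Z| = 1/|Y| = 6.792 Ω, ∠Z = −∠Y = -28.25°
cos φ = cos(-28.25°) = 0.8809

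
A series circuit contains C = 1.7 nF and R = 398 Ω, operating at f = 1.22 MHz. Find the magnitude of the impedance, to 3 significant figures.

ω = 2πf = 7.665e+06 rad/s
X_C = 1/(ωC) = 76.7 Ω
Z = 398 − j76.7 Ω
|Z| = √(398² + 76.7²) = 405 Ω

405 Ω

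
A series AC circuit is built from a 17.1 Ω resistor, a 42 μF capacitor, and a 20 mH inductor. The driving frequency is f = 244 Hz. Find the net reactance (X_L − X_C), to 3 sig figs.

15.1 Ω

ω = 2πf = 1533 rad/s
X_L = ωL = 30.7 Ω
X_C = 1/(ωC) = 15.5 Ω
X = 30.7 − 15.5 = 15.1 Ω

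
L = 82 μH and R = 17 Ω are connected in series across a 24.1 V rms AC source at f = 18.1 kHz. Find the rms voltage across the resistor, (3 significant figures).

21.1 V

ω = 2πf = 113700 rad/s
X_L = ωL = 9.33 Ω
Z = 17.0 + j9.33 Ω
|Z| = √(17.0² + 9.33²) = 19.4 Ω
I = V/|Z| = 1.24 A
V_R = I·|Z_R| = 1.24 × 17.0 = 21.1 V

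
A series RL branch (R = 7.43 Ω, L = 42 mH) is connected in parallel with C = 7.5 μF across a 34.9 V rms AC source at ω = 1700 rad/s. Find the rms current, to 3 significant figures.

X_L = ωL = 71.4 Ω
X_C = 1/(ωC) = 78.4 Ω
Branch 1 (R+jX_L): Z₁ = 7.43 + j71.4 Ω, |Z₁| = 71.8 Ω
Branch 2 (−jX_C): Z₂ = −j78.4 Ω
Parallel: Z = Z₁Z₂/(Z₁+Z₂), |Z| = 550 Ω, ∠Z = 37.5°
I = V/|Z| = 34.9/550 = 63.4 mA

63.4 mA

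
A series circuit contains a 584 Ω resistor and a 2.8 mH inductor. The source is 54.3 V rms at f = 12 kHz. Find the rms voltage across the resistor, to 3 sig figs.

ω = 2πf = 75400 rad/s
X_L = ωL = 211 Ω
Z = 584 + j211 Ω
|Z| = √(584² + 211²) = 621 Ω
I = V/|Z| = 87.4 mA
V_R = I·|Z_R| = 0.0874 × 584 = 51.1 V

51.1 V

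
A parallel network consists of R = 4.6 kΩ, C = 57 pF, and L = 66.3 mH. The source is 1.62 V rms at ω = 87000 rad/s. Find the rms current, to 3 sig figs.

445 μA

X_L = ωL = 5770 Ω
X_C = 1/(ωC) = 202000 Ω
Parallel: admittances add. Y = 1/R + 1/(jωL) + jωC
Y = (0.000217 − j0.000168) S
|Y| = 0.000275 S → |Z| = 1/|Y| = 3640 Ω, ∠Z = −∠Y = 37.8°
I = V/|Z| = 1.62/3640 = 445 μA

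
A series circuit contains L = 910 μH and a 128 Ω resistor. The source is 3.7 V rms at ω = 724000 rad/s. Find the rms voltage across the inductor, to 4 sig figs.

3.632 V

X_L = ωL = 658.8 Ω
Z = 128.0 + j658.8 Ω
|Z| = √(128.0² + 658.8²) = 671.2 Ω
I = V/|Z| = 5.513 mA
V_L = I·|Z_L| = 0.005513 × 658.8 = 3.632 V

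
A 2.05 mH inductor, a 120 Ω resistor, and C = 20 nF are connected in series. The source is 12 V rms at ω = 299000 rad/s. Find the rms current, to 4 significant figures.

26.00 mA

X_L = ωL = 613.0 Ω
X_C = 1/(ωC) = 167.2 Ω
Net reactance X = X_L − X_C = 445.7 Ω
Z = 120.0 + j445.7 Ω
|Z| = √(120.0² + 445.7²) = 461.6 Ω
I = V/|Z| = 12/461.6 = 26.00 mA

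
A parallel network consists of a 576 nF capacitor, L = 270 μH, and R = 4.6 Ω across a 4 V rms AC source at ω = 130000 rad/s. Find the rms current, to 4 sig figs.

889.1 mA

X_L = ωL = 35.10 Ω
X_C = 1/(ωC) = 13.35 Ω
Parallel: admittances add. Y = 1/R + 1/(jωL) + jωC
Y = (0.2174 + j0.04639) S
|Y| = 0.2223 S → |Z| = 1/|Y| = 4.499 Ω, ∠Z = −∠Y = -12.05°
I = V/|Z| = 4/4.499 = 889.1 mA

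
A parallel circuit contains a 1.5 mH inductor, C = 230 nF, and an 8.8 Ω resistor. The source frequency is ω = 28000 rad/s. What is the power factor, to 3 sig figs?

0.989

X_L = ωL = 42.0 Ω
X_C = 1/(ωC) = 155 Ω
Parallel: admittances add. Y = 1/R + 1/(jωL) + jωC
Y = (0.114 − j0.0174) S
|Y| = 0.115 S → |Z| = 1/|Y| = 8.70 Ω, ∠Z = −∠Y = 8.69°
cos φ = cos(8.69°) = 0.989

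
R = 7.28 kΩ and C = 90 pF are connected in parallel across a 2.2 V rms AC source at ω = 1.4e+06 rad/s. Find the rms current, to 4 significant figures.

X_C = 1/(ωC) = 7937 Ω
Parallel: admittances add. Y = 1/R + jωC
Y = (0.0001374 + j0.0001260) S
|Y| = 0.0001864 S → |Z| = 1/|Y| = 5365 Ω, ∠Z = −∠Y = -42.53°
I = V/|Z| = 2.2/5365 = 410.1 μA

410.1 μA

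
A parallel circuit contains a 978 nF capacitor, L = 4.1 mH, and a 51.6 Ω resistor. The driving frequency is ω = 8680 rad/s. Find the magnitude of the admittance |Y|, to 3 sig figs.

27.6 mS

X_L = ωL = 35.6 Ω
X_C = 1/(ωC) = 118 Ω
Parallel: admittances add. Y = 1/R + 1/(jωL) + jωC
Y = (0.0194 − j0.0196) S
|Y| = 0.0276 S → |Z| = 1/|Y| = 36.3 Ω, ∠Z = −∠Y = 45.3°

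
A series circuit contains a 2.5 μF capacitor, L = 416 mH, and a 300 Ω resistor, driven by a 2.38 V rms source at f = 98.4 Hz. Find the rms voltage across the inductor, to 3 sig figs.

1.24 V

ω = 2πf = 618.3 rad/s
X_L = ωL = 257 Ω
X_C = 1/(ωC) = 647 Ω
Net reactance X = X_L − X_C = -390 Ω
Z = 300 − j390 Ω
|Z| = √(300² + 390²) = 492 Ω
I = V/|Z| = 4.84 mA
V_L = I·|Z_L| = 0.00484 × 257 = 1.24 V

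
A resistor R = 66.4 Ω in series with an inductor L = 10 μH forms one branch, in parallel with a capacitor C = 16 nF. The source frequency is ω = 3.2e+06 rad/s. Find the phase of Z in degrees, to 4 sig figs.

-74.90°

X_L = ωL = 32.00 Ω
X_C = 1/(ωC) = 19.53 Ω
Branch 1 (R+jX_L): Z₁ = 66.40 + j32.00 Ω, |Z₁| = 73.71 Ω
Branch 2 (−jX_C): Z₂ = −j19.53 Ω
Parallel: Z = Z₁Z₂/(Z₁+Z₂), |Z| = 21.31 Ω, ∠Z = -74.90°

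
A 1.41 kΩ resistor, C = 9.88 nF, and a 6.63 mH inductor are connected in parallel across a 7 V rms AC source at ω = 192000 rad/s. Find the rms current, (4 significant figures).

X_L = ωL = 1273 Ω
X_C = 1/(ωC) = 527.2 Ω
Parallel: admittances add. Y = 1/R + 1/(jωL) + jωC
Y = (0.0007092 + j0.001111) S
|Y| = 0.001318 S → |Z| = 1/|Y| = 758.5 Ω, ∠Z = −∠Y = -57.46°
I = V/|Z| = 7/758.5 = 9.229 mA

9.229 mA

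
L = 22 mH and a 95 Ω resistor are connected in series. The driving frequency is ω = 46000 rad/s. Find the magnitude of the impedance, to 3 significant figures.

1020 Ω

X_L = ωL = 1010 Ω
Z = 95.0 + j1010 Ω
|Z| = √(95.0² + 1010²) = 1020 Ω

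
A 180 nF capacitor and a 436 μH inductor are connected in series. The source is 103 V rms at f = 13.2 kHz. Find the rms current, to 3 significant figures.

3.34 A

ω = 2πf = 82940 rad/s
X_L = ωL = 36.2 Ω
X_C = 1/(ωC) = 67.0 Ω
Net reactance X = X_L − X_C = -30.8 Ω
Z = − j30.8 Ω
|Z| = √(0² + 30.8²) = 30.8 Ω
I = V/|Z| = 103/30.8 = 3.34 A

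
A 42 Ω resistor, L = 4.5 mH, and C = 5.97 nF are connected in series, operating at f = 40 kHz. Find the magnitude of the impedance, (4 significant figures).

466.4 Ω

ω = 2πf = 251300 rad/s
X_L = ωL = 1131 Ω
X_C = 1/(ωC) = 666.5 Ω
Net reactance X = X_L − X_C = 464.5 Ω
Z = 42.00 + j464.5 Ω
|Z| = √(42.00² + 464.5²) = 466.4 Ω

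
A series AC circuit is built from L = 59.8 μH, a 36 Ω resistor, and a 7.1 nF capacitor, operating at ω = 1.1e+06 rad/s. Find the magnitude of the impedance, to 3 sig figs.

X_L = ωL = 65.8 Ω
X_C = 1/(ωC) = 128 Ω
Net reactance X = X_L − X_C = -62.3 Ω
Z = 36.0 − j62.3 Ω
|Z| = √(36.0² + 62.3²) = 71.9 Ω

71.9 Ω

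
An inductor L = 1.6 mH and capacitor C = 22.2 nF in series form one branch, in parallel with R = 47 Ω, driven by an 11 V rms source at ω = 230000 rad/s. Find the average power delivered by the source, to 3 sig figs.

X_L = ωL = 368 Ω
X_C = 1/(ωC) = 196 Ω
Branch 1: Z₁ = R = 47.0 Ω
Branch 2 (series LC): Z₂ = j(X_L − X_C) = j172 Ω
Parallel: Z = Z₁Z₂/(Z₁+Z₂), |Z| = 45.3 Ω, ∠Z = 15.3°
I = V/|Z| = 243 mA
P = VI cos φ = 11 × 0.243 × cos(15.3°) = 2.57 W

2.57 W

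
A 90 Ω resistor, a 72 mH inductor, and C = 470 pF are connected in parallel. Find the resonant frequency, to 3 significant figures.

ω₀ = 1/√(LC) = 1/√(0.072 × 4.7e-10) = 171900 rad/s
f₀ = ω₀/(2π) = 27.4 kHz

27.4 kHz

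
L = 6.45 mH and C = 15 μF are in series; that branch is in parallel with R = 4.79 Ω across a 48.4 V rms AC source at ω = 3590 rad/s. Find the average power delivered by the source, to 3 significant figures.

X_L = ωL = 23.2 Ω
X_C = 1/(ωC) = 18.6 Ω
Branch 1: Z₁ = R = 4.79 Ω
Branch 2 (series LC): Z₂ = j(X_L − X_C) = j4.59 Ω
Parallel: Z = Z₁Z₂/(Z₁+Z₂), |Z| = 3.31 Ω, ∠Z = 46.3°
I = V/|Z| = 14.6 A
P = VI cos φ = 48.4 × 14.6 × cos(46.3°) = 489 W

489 W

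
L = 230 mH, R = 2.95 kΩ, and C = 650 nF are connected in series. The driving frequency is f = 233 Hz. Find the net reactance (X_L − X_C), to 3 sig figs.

ω = 2πf = 1464 rad/s
X_L = ωL = 337 Ω
X_C = 1/(ωC) = 1050 Ω
X = 337 − 1050 = -714 Ω

-714 Ω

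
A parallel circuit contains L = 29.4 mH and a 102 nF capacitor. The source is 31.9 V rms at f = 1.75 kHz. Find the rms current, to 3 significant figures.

ω = 2πf = 11000 rad/s
X_L = ωL = 323 Ω
X_C = 1/(ωC) = 892 Ω
Parallel: admittances add. Y = 1/(jωL) + jωC
Y = (0 − j0.00197) S
|Y| = 0.00197 S → |Z| = 1/|Y| = 507 Ω, ∠Z = −∠Y = 90.0°
I = V/|Z| = 31.9/507 = 62.9 mA

62.9 mA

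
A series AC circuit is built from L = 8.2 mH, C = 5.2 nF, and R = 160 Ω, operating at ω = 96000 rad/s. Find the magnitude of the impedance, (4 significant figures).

1226 Ω

X_L = ωL = 787.2 Ω
X_C = 1/(ωC) = 2003 Ω
Net reactance X = X_L − X_C = -1216 Ω
Z = 160.0 − j1216 Ω
|Z| = √(160.0² + 1216²) = 1226 Ω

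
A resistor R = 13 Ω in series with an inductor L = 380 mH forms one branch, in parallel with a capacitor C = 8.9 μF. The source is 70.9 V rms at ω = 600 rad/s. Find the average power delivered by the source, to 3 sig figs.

X_L = ωL = 228 Ω
X_C = 1/(ωC) = 187 Ω
Branch 1 (R+jX_L): Z₁ = 13.0 + j228 Ω, |Z₁| = 228 Ω
Branch 2 (−jX_C): Z₂ = −j187 Ω
Parallel: Z = Z₁Z₂/(Z₁+Z₂), |Z| = 1000 Ω, ∠Z = -75.6°
I = V/|Z| = 70.9 mA
P = VI cos φ = 70.9 × 0.0709 × cos(-75.6°) = 1.25 W

1.25 W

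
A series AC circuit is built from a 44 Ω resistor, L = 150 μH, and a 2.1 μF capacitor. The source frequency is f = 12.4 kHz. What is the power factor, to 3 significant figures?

ω = 2πf = 77910 rad/s
X_L = ωL = 11.7 Ω
X_C = 1/(ωC) = 6.11 Ω
Net reactance X = X_L − X_C = 5.57 Ω
Z = 44.0 + j5.57 Ω
|Z| = √(44.0² + 5.57²) = 44.4 Ω
∠Z = arctan(5.57/44.0) = 7.22°
cos φ = cos(7.22°) = 0.992

0.992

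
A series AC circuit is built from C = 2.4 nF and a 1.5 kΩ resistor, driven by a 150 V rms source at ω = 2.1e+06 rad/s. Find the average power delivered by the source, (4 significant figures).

14.74 W

X_C = 1/(ωC) = 198.4 Ω
Z = 1500 − j198.4 Ω
|Z| = √(1500² + 198.4²) = 1513 Ω
∠Z = arctan(-198.4/1500) = -7.535°
I = V/|Z| = 99.14 mA
P = VI cos φ = 150 × 0.09914 × cos(-7.535°) = 14.74 W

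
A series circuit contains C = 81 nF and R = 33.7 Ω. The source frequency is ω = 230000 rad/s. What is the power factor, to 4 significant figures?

0.5317

X_C = 1/(ωC) = 53.68 Ω
Z = 33.70 − j53.68 Ω
|Z| = √(33.70² + 53.68²) = 63.38 Ω
∠Z = arctan(-53.68/33.70) = -57.88°
cos φ = cos(-57.88°) = 0.5317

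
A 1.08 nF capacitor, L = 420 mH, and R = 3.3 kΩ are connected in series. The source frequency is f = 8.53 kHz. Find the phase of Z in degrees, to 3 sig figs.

ω = 2πf = 53600 rad/s
X_L = ωL = 22500 Ω
X_C = 1/(ωC) = 17300 Ω
Net reactance X = X_L − X_C = 5230 Ω
Z = 3300 + j5230 Ω
|Z| = √(3300² + 5230²) = 6190 Ω
∠Z = arctan(5230/3300) = 57.8°

57.8°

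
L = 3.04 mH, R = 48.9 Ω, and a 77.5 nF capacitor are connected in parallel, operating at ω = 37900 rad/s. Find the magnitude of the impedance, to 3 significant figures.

47.1 Ω

X_L = ωL = 115 Ω
X_C = 1/(ωC) = 340 Ω
Parallel: admittances add. Y = 1/R + 1/(jωL) + jωC
Y = (0.0204 − j0.00574) S
|Y| = 0.0212 S → |Z| = 1/|Y| = 47.1 Ω, ∠Z = −∠Y = 15.7°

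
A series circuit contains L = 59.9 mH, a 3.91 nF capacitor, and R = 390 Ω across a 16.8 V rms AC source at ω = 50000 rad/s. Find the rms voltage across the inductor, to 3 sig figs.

23.3 V

X_L = ωL = 3000 Ω
X_C = 1/(ωC) = 5120 Ω
Net reactance X = X_L − X_C = -2120 Ω
Z = 390 − j2120 Ω
|Z| = √(390² + 2120²) = 2160 Ω
I = V/|Z| = 7.79 mA
V_L = I·|Z_L| = 0.00779 × 3000 = 23.3 V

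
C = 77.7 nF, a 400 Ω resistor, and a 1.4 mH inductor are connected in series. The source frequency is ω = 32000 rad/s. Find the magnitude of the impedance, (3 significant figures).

536 Ω

X_L = ωL = 44.8 Ω
X_C = 1/(ωC) = 402 Ω
Net reactance X = X_L − X_C = -357 Ω
Z = 400 − j357 Ω
|Z| = √(400² + 357²) = 536 Ω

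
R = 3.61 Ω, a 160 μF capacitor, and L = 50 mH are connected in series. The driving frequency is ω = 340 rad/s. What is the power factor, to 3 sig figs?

0.934

X_L = ωL = 17.0 Ω
X_C = 1/(ωC) = 18.4 Ω
Net reactance X = X_L − X_C = -1.38 Ω
Z = 3.61 − j1.38 Ω
|Z| = √(3.61² + 1.38²) = 3.87 Ω
∠Z = arctan(-1.38/3.61) = -21.0°
cos φ = cos(-21.0°) = 0.934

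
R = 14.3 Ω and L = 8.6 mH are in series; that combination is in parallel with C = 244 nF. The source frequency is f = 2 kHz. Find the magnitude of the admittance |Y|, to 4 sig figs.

6.147 mS

ω = 2πf = 12570 rad/s
X_L = ωL = 108.1 Ω
X_C = 1/(ωC) = 326.1 Ω
Branch 1 (R+jX_L): Z₁ = 14.30 + j108.1 Ω, |Z₁| = 109.0 Ω
Branch 2 (−jX_C): Z₂ = −j326.1 Ω
Parallel: Z = Z₁Z₂/(Z₁+Z₂), |Z| = 162.7 Ω, ∠Z = 78.71°
|Y| = 1/|Z| = 6.147 mS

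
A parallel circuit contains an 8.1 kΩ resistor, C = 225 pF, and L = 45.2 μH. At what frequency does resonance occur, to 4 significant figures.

1.578 MHz

ω₀ = 1/√(LC) = 1/√(4.52e-05 × 2.25e-10) = 9.916e+06 rad/s
f₀ = ω₀/(2π) = 1.578 MHz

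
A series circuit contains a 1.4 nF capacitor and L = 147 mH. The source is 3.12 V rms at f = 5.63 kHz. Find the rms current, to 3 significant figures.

208 μA

ω = 2πf = 35370 rad/s
X_L = ωL = 5200 Ω
X_C = 1/(ωC) = 20200 Ω
Net reactance X = X_L − X_C = -15000 Ω
Z = − j15000 Ω
|Z| = √(0² + 15000²) = 15000 Ω
I = V/|Z| = 3.12/15000 = 208 μA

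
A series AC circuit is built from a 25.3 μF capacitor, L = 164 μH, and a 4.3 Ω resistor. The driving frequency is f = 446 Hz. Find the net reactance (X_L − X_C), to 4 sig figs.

-13.65 Ω

ω = 2πf = 2802 rad/s
X_L = ωL = 0.4596 Ω
X_C = 1/(ωC) = 14.10 Ω
X = 0.4596 − 14.10 = -13.65 Ω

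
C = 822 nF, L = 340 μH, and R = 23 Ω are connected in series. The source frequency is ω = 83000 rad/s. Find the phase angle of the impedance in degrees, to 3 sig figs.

X_L = ωL = 28.2 Ω
X_C = 1/(ωC) = 14.7 Ω
Net reactance X = X_L − X_C = 13.6 Ω
Z = 23.0 + j13.6 Ω
|Z| = √(23.0² + 13.6²) = 26.7 Ω
∠Z = arctan(13.6/23.0) = 30.5°

30.5°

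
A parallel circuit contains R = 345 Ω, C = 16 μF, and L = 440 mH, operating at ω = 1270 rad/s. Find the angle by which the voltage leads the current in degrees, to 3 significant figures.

X_L = ωL = 559 Ω
X_C = 1/(ωC) = 49.2 Ω
Parallel: admittances add. Y = 1/R + 1/(jωL) + jωC
Y = (0.00290 + j0.0185) S
|Y| = 0.0188 S → |Z| = 1/|Y| = 53.3 Ω, ∠Z = −∠Y = -81.1°

-81.1°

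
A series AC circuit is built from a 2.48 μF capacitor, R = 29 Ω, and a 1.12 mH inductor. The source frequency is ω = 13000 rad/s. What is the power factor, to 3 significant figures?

X_L = ωL = 14.6 Ω
X_C = 1/(ωC) = 31.0 Ω
Net reactance X = X_L − X_C = -16.5 Ω
Z = 29.0 − j16.5 Ω
|Z| = √(29.0² + 16.5²) = 33.3 Ω
∠Z = arctan(-16.5/29.0) = -29.6°
cos φ = cos(-29.6°) = 0.870

0.870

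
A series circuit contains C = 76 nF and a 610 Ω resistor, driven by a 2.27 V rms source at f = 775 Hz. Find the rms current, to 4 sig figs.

ω = 2πf = 4869 rad/s
X_C = 1/(ωC) = 2702 Ω
Z = 610.0 − j2702 Ω
|Z| = √(610.0² + 2702²) = 2770 Ω
I = V/|Z| = 2.27/2770 = 819.5 μA

819.5 μA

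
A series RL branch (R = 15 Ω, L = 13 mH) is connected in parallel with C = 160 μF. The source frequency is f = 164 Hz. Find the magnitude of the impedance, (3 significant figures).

7.31 Ω

ω = 2πf = 1030 rad/s
X_L = ωL = 13.4 Ω
X_C = 1/(ωC) = 6.07 Ω
Branch 1 (R+jX_L): Z₁ = 15.0 + j13.4 Ω, |Z₁| = 20.1 Ω
Branch 2 (−jX_C): Z₂ = −j6.07 Ω
Parallel: Z = Z₁Z₂/(Z₁+Z₂), |Z| = 7.31 Ω, ∠Z = -74.3°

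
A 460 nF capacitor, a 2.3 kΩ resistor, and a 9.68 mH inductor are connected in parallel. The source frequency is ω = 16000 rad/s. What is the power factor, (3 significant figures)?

0.434

X_L = ωL = 155 Ω
X_C = 1/(ωC) = 136 Ω
Parallel: admittances add. Y = 1/R + 1/(jωL) + jωC
Y = (0.000435 + j0.000903) S
|Y| = 0.00100 S → |Z| = 1/|Y| = 997 Ω, ∠Z = −∠Y = -64.3°
cos φ = cos(-64.3°) = 0.434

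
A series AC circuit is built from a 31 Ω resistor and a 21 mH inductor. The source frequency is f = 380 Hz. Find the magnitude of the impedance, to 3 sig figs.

58.9 Ω

ω = 2πf = 2388 rad/s
X_L = ωL = 50.1 Ω
Z = 31.0 + j50.1 Ω
|Z| = √(31.0² + 50.1²) = 58.9 Ω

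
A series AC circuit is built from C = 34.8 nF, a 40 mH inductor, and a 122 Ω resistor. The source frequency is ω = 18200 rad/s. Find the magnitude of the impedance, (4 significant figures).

859.6 Ω

X_L = ωL = 728.0 Ω
X_C = 1/(ωC) = 1579 Ω
Net reactance X = X_L − X_C = -850.9 Ω
Z = 122.0 − j850.9 Ω
|Z| = √(122.0² + 850.9²) = 859.6 Ω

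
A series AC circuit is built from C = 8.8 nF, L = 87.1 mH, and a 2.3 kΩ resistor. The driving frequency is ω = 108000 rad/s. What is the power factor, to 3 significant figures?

0.265

X_L = ωL = 9410 Ω
X_C = 1/(ωC) = 1050 Ω
Net reactance X = X_L − X_C = 8350 Ω
Z = 2300 + j8350 Ω
|Z| = √(2300² + 8350²) = 8670 Ω
∠Z = arctan(8350/2300) = 74.6°
cos φ = cos(74.6°) = 0.265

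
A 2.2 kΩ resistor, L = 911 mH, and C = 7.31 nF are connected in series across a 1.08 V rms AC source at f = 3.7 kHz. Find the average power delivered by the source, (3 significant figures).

ω = 2πf = 23250 rad/s
X_L = ωL = 21200 Ω
X_C = 1/(ωC) = 5880 Ω
Net reactance X = X_L − X_C = 15300 Ω
Z = 2200 + j15300 Ω
|Z| = √(2200² + 15300²) = 15500 Ω
∠Z = arctan(15300/2200) = 81.8°
I = V/|Z| = 69.9 μA
P = VI cos φ = 1.08 × 6.99e-05 × cos(81.8°) = 10.7 μW

10.7 μW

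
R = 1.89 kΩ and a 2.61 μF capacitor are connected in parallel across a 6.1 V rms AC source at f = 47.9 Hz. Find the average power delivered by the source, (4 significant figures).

19.69 mW

ω = 2πf = 301.0 rad/s
X_C = 1/(ωC) = 1273 Ω
Parallel: admittances add. Y = 1/R + jωC
Y = (0.0005291 + j0.0007855) S
|Y| = 0.0009471 S → |Z| = 1/|Y| = 1056 Ω, ∠Z = −∠Y = -56.04°
I = V/|Z| = 5.777 mA
P = VI cos φ = 6.1 × 0.005777 × cos(-56.04°) = 19.69 mW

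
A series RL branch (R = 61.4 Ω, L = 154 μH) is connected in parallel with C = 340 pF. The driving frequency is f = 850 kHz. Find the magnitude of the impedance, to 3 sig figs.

ω = 2πf = 5.341e+06 rad/s
X_L = ωL = 822 Ω
X_C = 1/(ωC) = 551 Ω
Branch 1 (R+jX_L): Z₁ = 61.4 + j822 Ω, |Z₁| = 825 Ω
Branch 2 (−jX_C): Z₂ = −j551 Ω
Parallel: Z = Z₁Z₂/(Z₁+Z₂), |Z| = 1630 Ω, ∠Z = -81.5°

1630 Ω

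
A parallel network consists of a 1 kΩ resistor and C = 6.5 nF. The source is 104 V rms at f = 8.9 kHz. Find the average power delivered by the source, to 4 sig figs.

10.82 W

ω = 2πf = 55920 rad/s
X_C = 1/(ωC) = 2751 Ω
Parallel: admittances add. Y = 1/R + jωC
Y = (0.001000 + j0.0003635) S
|Y| = 0.001064 S → |Z| = 1/|Y| = 939.8 Ω, ∠Z = −∠Y = -19.98°
I = V/|Z| = 110.7 mA
P = VI cos φ = 104 × 0.1107 × cos(-19.98°) = 10.82 W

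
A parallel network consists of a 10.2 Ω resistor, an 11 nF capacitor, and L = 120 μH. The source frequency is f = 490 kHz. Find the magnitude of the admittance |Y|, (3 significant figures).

103 mS

ω = 2πf = 3.079e+06 rad/s
X_L = ωL = 369 Ω
X_C = 1/(ωC) = 29.5 Ω
Parallel: admittances add. Y = 1/R + 1/(jωL) + jωC
Y = (0.0980 + j0.0312) S
|Y| = 0.103 S → |Z| = 1/|Y| = 9.72 Ω, ∠Z = −∠Y = -17.6°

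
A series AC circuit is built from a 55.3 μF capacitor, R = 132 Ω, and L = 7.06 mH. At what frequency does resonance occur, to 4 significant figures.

254.7 Hz

ω₀ = 1/√(LC) = 1/√(0.00706 × 5.53e-05) = 1600 rad/s
f₀ = ω₀/(2π) = 254.7 Hz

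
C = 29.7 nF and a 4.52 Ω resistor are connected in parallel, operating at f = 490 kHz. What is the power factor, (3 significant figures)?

0.924

ω = 2πf = 3.079e+06 rad/s
X_C = 1/(ωC) = 10.9 Ω
Parallel: admittances add. Y = 1/R + jωC
Y = (0.221 + j0.0914) S
|Y| = 0.239 S → |Z| = 1/|Y| = 4.18 Ω, ∠Z = −∠Y = -22.5°
cos φ = cos(-22.5°) = 0.924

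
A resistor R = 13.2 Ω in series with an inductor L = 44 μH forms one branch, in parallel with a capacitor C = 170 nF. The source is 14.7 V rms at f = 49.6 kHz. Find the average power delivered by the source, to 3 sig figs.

7.87 W

ω = 2πf = 311600 rad/s
X_L = ωL = 13.7 Ω
X_C = 1/(ωC) = 18.9 Ω
Branch 1 (R+jX_L): Z₁ = 13.2 + j13.7 Ω, |Z₁| = 19.0 Ω
Branch 2 (−jX_C): Z₂ = −j18.9 Ω
Parallel: Z = Z₁Z₂/(Z₁+Z₂), |Z| = 25.3 Ω, ∠Z = -22.5°
I = V/|Z| = 580 mA
P = VI cos φ = 14.7 × 0.580 × cos(-22.5°) = 7.87 W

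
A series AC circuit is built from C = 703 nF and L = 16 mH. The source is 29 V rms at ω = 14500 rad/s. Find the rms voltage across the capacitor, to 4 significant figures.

X_L = ωL = 232.0 Ω
X_C = 1/(ωC) = 98.10 Ω
Net reactance X = X_L − X_C = 133.9 Ω
Z = j133.9 Ω
|Z| = √(0² + 133.9²) = 133.9 Ω
I = V/|Z| = 216.6 mA
V_C = I·|Z_C| = 0.2166 × 98.10 = 21.25 V

21.25 V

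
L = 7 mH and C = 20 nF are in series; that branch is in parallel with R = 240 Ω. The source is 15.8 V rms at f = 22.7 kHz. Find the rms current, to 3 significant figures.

ω = 2πf = 142600 rad/s
X_L = ωL = 998 Ω
X_C = 1/(ωC) = 351 Ω
Branch 1: Z₁ = R = 240 Ω
Branch 2 (series LC): Z₂ = j(X_L − X_C) = j648 Ω
Parallel: Z = Z₁Z₂/(Z₁+Z₂), |Z| = 225 Ω, ∠Z = 20.3°
I = V/|Z| = 15.8/225 = 70.2 mA

70.2 mA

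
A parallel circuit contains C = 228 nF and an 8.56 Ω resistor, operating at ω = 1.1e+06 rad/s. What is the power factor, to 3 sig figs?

0.422

X_C = 1/(ωC) = 3.99 Ω
Parallel: admittances add. Y = 1/R + jωC
Y = (0.117 + j0.251) S
|Y| = 0.277 S → |Z| = 1/|Y| = 3.61 Ω, ∠Z = −∠Y = -65.0°
cos φ = cos(-65.0°) = 0.422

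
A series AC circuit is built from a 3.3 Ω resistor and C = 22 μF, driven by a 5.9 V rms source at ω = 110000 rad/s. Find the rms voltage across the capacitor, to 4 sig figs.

X_C = 1/(ωC) = 0.4132 Ω
Z = 3.300 − j0.4132 Ω
|Z| = √(3.300² + 0.4132²) = 3.326 Ω
I = V/|Z| = 1.774 A
V_C = I·|Z_C| = 1.774 × 0.4132 = 0.7331 V

0.7331 V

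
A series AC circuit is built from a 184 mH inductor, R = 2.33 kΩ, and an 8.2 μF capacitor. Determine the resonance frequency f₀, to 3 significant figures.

ω₀ = 1/√(LC) = 1/√(0.184 × 8.2e-06) = 814.1 rad/s
f₀ = ω₀/(2π) = 130 Hz

130 Hz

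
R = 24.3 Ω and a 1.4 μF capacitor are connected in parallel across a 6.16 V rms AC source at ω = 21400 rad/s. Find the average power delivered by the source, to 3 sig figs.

1.56 W

X_C = 1/(ωC) = 33.4 Ω
Parallel: admittances add. Y = 1/R + jωC
Y = (0.0412 + j0.0300) S
|Y| = 0.0509 S → |Z| = 1/|Y| = 19.6 Ω, ∠Z = −∠Y = -36.1°
I = V/|Z| = 314 mA
P = VI cos φ = 6.16 × 0.314 × cos(-36.1°) = 1.56 W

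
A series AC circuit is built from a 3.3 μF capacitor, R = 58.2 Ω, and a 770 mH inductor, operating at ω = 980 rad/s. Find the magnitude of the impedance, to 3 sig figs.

449 Ω

X_L = ωL = 755 Ω
X_C = 1/(ωC) = 309 Ω
Net reactance X = X_L − X_C = 445 Ω
Z = 58.2 + j445 Ω
|Z| = √(58.2² + 445²) = 449 Ω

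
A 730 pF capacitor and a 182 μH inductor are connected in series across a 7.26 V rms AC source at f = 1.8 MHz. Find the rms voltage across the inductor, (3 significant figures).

7.71 V

ω = 2πf = 1.131e+07 rad/s
X_L = ωL = 2060 Ω
X_C = 1/(ωC) = 121 Ω
Net reactance X = X_L − X_C = 1940 Ω
Z = j1940 Ω
|Z| = √(0² + 1940²) = 1940 Ω
I = V/|Z| = 3.75 mA
V_L = I·|Z_L| = 0.00375 × 2060 = 7.71 V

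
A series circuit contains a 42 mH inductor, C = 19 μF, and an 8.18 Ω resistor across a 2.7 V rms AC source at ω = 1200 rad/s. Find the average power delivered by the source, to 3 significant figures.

544 mW

X_L = ωL = 50.4 Ω
X_C = 1/(ωC) = 43.9 Ω
Net reactance X = X_L − X_C = 6.54 Ω
Z = 8.18 + j6.54 Ω
|Z| = √(8.18² + 6.54²) = 10.5 Ω
∠Z = arctan(6.54/8.18) = 38.6°
I = V/|Z| = 258 mA
P = VI cos φ = 2.7 × 0.258 × cos(38.6°) = 544 mW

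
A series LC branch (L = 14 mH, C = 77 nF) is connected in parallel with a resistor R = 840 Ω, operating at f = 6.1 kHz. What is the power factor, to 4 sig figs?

0.2291

ω = 2πf = 38330 rad/s
X_L = ωL = 536.6 Ω
X_C = 1/(ωC) = 338.8 Ω
Branch 1: Z₁ = R = 840.0 Ω
Branch 2 (series LC): Z₂ = j(X_L − X_C) = j197.7 Ω
Parallel: Z = Z₁Z₂/(Z₁+Z₂), |Z| = 192.5 Ω, ∠Z = 76.75°
cos φ = cos(76.75°) = 0.2291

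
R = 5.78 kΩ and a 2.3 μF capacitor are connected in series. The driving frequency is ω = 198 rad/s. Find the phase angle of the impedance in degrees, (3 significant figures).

-20.8°

X_C = 1/(ωC) = 2200 Ω
Z = 5780 − j2200 Ω
|Z| = √(5780² + 2200²) = 6180 Ω
∠Z = arctan(-2200/5780) = -20.8°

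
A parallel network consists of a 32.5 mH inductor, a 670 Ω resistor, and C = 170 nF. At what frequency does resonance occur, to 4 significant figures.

ω₀ = 1/√(LC) = 1/√(0.0325 × 1.7e-07) = 13450 rad/s
f₀ = ω₀/(2π) = 2.141 kHz

2.141 kHz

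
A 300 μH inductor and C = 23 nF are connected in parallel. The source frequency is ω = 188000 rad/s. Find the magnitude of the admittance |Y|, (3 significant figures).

13.4 mS

X_L = ωL = 56.4 Ω
X_C = 1/(ωC) = 231 Ω
Parallel: admittances add. Y = 1/(jωL) + jωC
Y = (0 − j0.0134) S
|Y| = 0.0134 S → |Z| = 1/|Y| = 74.6 Ω, ∠Z = −∠Y = 90.0°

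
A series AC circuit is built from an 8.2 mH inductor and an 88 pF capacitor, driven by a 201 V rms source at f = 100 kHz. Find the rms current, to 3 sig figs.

ω = 2πf = 628300 rad/s
X_L = ωL = 5150 Ω
X_C = 1/(ωC) = 18100 Ω
Net reactance X = X_L − X_C = -12900 Ω
Z = − j12900 Ω
|Z| = √(0² + 12900²) = 12900 Ω
I = V/|Z| = 201/12900 = 15.5 mA

15.5 mA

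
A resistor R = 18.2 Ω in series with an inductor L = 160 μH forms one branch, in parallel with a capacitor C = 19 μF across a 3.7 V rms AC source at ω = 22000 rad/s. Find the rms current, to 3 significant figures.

1.52 A

X_L = ωL = 3.52 Ω
X_C = 1/(ωC) = 2.39 Ω
Branch 1 (R+jX_L): Z₁ = 18.2 + j3.52 Ω, |Z₁| = 18.5 Ω
Branch 2 (−jX_C): Z₂ = −j2.39 Ω
Parallel: Z = Z₁Z₂/(Z₁+Z₂), |Z| = 2.43 Ω, ∠Z = -82.6°
I = V/|Z| = 3.7/2.43 = 1.52 A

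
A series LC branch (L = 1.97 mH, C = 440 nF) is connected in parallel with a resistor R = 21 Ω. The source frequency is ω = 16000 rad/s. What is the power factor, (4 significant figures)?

0.9824

X_L = ωL = 31.52 Ω
X_C = 1/(ωC) = 142.0 Ω
Branch 1: Z₁ = R = 21.00 Ω
Branch 2 (series LC): Z₂ = j(X_L − X_C) = −j110.5 Ω
Parallel: Z = Z₁Z₂/(Z₁+Z₂), |Z| = 20.63 Ω, ∠Z = -10.76°
cos φ = cos(-10.76°) = 0.9824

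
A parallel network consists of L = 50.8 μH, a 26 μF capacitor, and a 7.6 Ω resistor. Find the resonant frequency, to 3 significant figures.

4.38 kHz

ω₀ = 1/√(LC) = 1/√(5.08e-05 × 2.6e-05) = 27520 rad/s
f₀ = ω₀/(2π) = 4.38 kHz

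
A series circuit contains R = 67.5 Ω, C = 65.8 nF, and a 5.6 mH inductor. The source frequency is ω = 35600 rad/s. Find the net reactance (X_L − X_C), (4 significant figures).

X_L = ωL = 199.4 Ω
X_C = 1/(ωC) = 426.9 Ω
X = 199.4 − 426.9 = -227.5 Ω

-227.5 Ω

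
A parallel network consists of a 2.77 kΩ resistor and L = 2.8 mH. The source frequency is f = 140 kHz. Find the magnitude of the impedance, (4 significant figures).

1841 Ω

ω = 2πf = 879600 rad/s
X_L = ωL = 2463 Ω
Parallel: admittances add. Y = 1/R + 1/(jωL)
Y = (0.0003610 − j0.0004060) S
|Y| = 0.0005433 S → |Z| = 1/|Y| = 1841 Ω, ∠Z = −∠Y = 48.36°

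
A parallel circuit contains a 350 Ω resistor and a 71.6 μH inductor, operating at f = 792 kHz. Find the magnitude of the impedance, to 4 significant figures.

249.7 Ω

ω = 2πf = 4.976e+06 rad/s
X_L = ωL = 356.3 Ω
Parallel: admittances add. Y = 1/R + 1/(jωL)
Y = (0.002857 − j0.002807) S
|Y| = 0.004005 S → |Z| = 1/|Y| = 249.7 Ω, ∠Z = −∠Y = 44.49°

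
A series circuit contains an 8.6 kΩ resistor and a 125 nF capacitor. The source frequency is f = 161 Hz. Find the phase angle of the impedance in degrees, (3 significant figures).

ω = 2πf = 1012 rad/s
X_C = 1/(ωC) = 7910 Ω
Z = 8600 − j7910 Ω
|Z| = √(8600² + 7910²) = 11700 Ω
∠Z = arctan(-7910/8600) = -42.6°

-42.6°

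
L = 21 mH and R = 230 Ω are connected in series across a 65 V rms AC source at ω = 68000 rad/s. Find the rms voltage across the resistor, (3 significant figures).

X_L = ωL = 1430 Ω
Z = 230 + j1430 Ω
|Z| = √(230² + 1430²) = 1450 Ω
I = V/|Z| = 44.9 mA
V_R = I·|Z_R| = 0.0449 × 230 = 10.3 V

10.3 V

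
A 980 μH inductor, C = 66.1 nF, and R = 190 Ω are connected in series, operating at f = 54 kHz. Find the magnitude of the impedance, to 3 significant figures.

345 Ω

ω = 2πf = 339300 rad/s
X_L = ωL = 333 Ω
X_C = 1/(ωC) = 44.6 Ω
Net reactance X = X_L − X_C = 288 Ω
Z = 190 + j288 Ω
|Z| = √(190² + 288²) = 345 Ω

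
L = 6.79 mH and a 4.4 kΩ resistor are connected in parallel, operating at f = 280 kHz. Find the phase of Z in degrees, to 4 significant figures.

20.22°

ω = 2πf = 1.759e+06 rad/s
X_L = ωL = 11950 Ω
Parallel: admittances add. Y = 1/R + 1/(jωL)
Y = (0.0002273 − j8.371e-05) S
|Y| = 0.0002422 S → |Z| = 1/|Y| = 4129 Ω, ∠Z = −∠Y = 20.22°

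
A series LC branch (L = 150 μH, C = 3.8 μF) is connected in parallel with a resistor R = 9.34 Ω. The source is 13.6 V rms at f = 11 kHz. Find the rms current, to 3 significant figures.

2.53 A

ω = 2πf = 69120 rad/s
X_L = ωL = 10.4 Ω
X_C = 1/(ωC) = 3.81 Ω
Branch 1: Z₁ = R = 9.34 Ω
Branch 2 (series LC): Z₂ = j(X_L − X_C) = j6.56 Ω
Parallel: Z = Z₁Z₂/(Z₁+Z₂), |Z| = 5.37 Ω, ∠Z = 54.9°
I = V/|Z| = 13.6/5.37 = 2.53 A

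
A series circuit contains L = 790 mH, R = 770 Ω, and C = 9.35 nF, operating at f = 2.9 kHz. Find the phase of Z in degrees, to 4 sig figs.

84.84°

ω = 2πf = 18220 rad/s
X_L = ωL = 14390 Ω
X_C = 1/(ωC) = 5870 Ω
Net reactance X = X_L − X_C = 8525 Ω
Z = 770.0 + j8525 Ω
|Z| = √(770.0² + 8525²) = 8560 Ω
∠Z = arctan(8525/770.0) = 84.84°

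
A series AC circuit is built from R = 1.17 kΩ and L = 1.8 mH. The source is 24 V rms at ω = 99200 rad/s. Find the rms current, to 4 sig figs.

X_L = ωL = 178.6 Ω
Z = 1170 + j178.6 Ω
|Z| = √(1170² + 178.6²) = 1184 Ω
I = V/|Z| = 24/1184 = 20.28 mA

20.28 mA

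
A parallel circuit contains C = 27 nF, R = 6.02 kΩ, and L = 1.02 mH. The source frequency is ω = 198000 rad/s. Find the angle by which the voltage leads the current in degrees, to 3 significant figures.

X_L = ωL = 202 Ω
X_C = 1/(ωC) = 187 Ω
Parallel: admittances add. Y = 1/R + 1/(jωL) + jωC
Y = (0.000166 + j0.000395) S
|Y| = 0.000428 S → |Z| = 1/|Y| = 2340 Ω, ∠Z = −∠Y = -67.2°

-67.2°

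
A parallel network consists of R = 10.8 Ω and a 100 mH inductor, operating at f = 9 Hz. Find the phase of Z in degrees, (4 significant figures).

ω = 2πf = 56.55 rad/s
X_L = ωL = 5.655 Ω
Parallel: admittances add. Y = 1/R + 1/(jωL)
Y = (0.09259 − j0.1768) S
|Y| = 0.1996 S → |Z| = 1/|Y| = 5.010 Ω, ∠Z = −∠Y = 62.36°

62.36°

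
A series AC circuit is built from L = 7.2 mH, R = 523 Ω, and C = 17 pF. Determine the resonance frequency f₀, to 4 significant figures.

454.9 kHz

ω₀ = 1/√(LC) = 1/√(0.0072 × 1.7e-11) = 2.858e+06 rad/s
f₀ = ω₀/(2π) = 454.9 kHz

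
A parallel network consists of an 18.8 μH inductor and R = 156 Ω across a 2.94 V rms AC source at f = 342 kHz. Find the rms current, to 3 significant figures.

75.2 mA

ω = 2πf = 2.149e+06 rad/s
X_L = ωL = 40.4 Ω
Parallel: admittances add. Y = 1/R + 1/(jωL)
Y = (0.00641 − j0.0248) S
|Y| = 0.0256 S → |Z| = 1/|Y| = 39.1 Ω, ∠Z = −∠Y = 75.5°
I = V/|Z| = 2.94/39.1 = 75.2 mA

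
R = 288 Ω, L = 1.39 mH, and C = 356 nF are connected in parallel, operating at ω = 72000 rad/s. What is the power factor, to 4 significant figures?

X_L = ωL = 100.1 Ω
X_C = 1/(ωC) = 39.01 Ω
Parallel: admittances add. Y = 1/R + 1/(jωL) + jωC
Y = (0.003472 + j0.01564) S
|Y| = 0.01602 S → |Z| = 1/|Y| = 62.42 Ω, ∠Z = −∠Y = -77.48°
cos φ = cos(-77.48°) = 0.2167

0.2167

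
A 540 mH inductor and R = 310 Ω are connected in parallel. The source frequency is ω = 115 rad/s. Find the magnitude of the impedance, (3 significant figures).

X_L = ωL = 62.1 Ω
Parallel: admittances add. Y = 1/R + 1/(jωL)
Y = (0.00323 − j0.0161) S
|Y| = 0.0164 S → |Z| = 1/|Y| = 60.9 Ω, ∠Z = −∠Y = 78.7°

60.9 Ω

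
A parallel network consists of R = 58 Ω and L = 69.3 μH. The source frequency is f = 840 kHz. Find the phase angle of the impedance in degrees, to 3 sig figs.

9.01°

ω = 2πf = 5.278e+06 rad/s
X_L = ωL = 366 Ω
Parallel: admittances add. Y = 1/R + 1/(jωL)
Y = (0.0172 − j0.00273) S
|Y| = 0.0175 S → |Z| = 1/|Y| = 57.3 Ω, ∠Z = −∠Y = 9.01°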